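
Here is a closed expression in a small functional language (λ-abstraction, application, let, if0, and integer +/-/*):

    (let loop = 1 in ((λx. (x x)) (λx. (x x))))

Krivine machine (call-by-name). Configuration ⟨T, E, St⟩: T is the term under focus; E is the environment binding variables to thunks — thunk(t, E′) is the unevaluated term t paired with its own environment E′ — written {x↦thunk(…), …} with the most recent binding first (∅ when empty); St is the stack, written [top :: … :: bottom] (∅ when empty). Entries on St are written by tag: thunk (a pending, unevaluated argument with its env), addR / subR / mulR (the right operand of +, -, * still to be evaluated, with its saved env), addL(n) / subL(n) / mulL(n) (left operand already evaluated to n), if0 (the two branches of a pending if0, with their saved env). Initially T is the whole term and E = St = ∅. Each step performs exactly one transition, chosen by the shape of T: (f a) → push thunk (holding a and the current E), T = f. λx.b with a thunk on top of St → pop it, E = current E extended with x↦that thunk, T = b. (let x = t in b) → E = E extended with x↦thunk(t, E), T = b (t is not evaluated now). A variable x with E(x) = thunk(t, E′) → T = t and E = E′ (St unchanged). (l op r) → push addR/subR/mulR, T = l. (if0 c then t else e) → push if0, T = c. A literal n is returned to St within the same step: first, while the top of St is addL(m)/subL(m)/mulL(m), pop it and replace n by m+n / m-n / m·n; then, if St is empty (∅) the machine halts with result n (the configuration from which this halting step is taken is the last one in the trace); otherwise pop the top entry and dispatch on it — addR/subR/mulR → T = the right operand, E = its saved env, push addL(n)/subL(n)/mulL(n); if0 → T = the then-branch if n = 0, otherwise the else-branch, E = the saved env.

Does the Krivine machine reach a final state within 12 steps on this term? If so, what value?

t=0: ⟨T=(let loop = 1 in ((λx. (x x)) (λx. (x x)))); E=∅; St=∅⟩
t=1: ⟨T=((λx. (x x)) (λx. (x x))); E={loop↦thunk(1, ∅)}; St=∅⟩
t=2: ⟨T=(λx. (x x)); E={loop↦thunk(1, ∅)}; St=[thunk]⟩
t=3: ⟨T=(x x); E={x↦thunk((λx. (x x)), {loop↦thunk(1, ∅)}), loop↦thunk(1, ∅)}; St=∅⟩
t=4: ⟨T=x; E={x↦thunk((λx. (x x)), {loop↦thunk(1, ∅)}), loop↦thunk(1, ∅)}; St=[thunk]⟩
t=5: ⟨T=(λx. (x x)); E={loop↦thunk(1, ∅)}; St=[thunk]⟩
t=6: ⟨T=(x x); E={x↦thunk(x, {x↦thunk((λx. (x x)), {loop↦thunk(1, ∅)}), loop↦thunk(1, ∅)}), loop↦thunk(1, ∅)}; St=∅⟩
t=7: ⟨T=x; E={x↦thunk(x, {x↦thunk((λx. (x x)), {loop↦thunk(1, ∅)}), loop↦thunk(1, ∅)}), loop↦thunk(1, ∅)}; St=[thunk]⟩
t=8: ⟨T=x; E={x↦thunk((λx. (x x)), {loop↦thunk(1, ∅)}), loop↦thunk(1, ∅)}; St=[thunk]⟩
t=9: ⟨T=(λx. (x x)); E={loop↦thunk(1, ∅)}; St=[thunk]⟩
t=10: ⟨T=(x x); E={x↦thunk(x, {x↦thunk(x, {x↦thunk((λx. (x x)), {loop↦thunk(1, ∅)}), loop↦thunk(1, ∅)}), loop↦thunk(1, ∅)}), loop↦thunk(1, ∅)}; St=∅⟩
t=11: ⟨T=x; E={x↦thunk(x, {x↦thunk(x, {x↦thunk((λx. (x x)), {loop↦thunk(1, ∅)}), loop↦thunk(1, ∅)}), loop↦thunk(1, ∅)}), loop↦thunk(1, ∅)}; St=[thunk]⟩
t=12: ⟨T=x; E={x↦thunk(x, {x↦thunk((λx. (x x)), {loop↦thunk(1, ∅)}), loop↦thunk(1, ∅)}), loop↦thunk(1, ∅)}; St=[thunk]⟩
→ 12 transitions taken and the configuration is still not final: no result within 12 steps

Answer: DIVERGES (no final state within 12 steps)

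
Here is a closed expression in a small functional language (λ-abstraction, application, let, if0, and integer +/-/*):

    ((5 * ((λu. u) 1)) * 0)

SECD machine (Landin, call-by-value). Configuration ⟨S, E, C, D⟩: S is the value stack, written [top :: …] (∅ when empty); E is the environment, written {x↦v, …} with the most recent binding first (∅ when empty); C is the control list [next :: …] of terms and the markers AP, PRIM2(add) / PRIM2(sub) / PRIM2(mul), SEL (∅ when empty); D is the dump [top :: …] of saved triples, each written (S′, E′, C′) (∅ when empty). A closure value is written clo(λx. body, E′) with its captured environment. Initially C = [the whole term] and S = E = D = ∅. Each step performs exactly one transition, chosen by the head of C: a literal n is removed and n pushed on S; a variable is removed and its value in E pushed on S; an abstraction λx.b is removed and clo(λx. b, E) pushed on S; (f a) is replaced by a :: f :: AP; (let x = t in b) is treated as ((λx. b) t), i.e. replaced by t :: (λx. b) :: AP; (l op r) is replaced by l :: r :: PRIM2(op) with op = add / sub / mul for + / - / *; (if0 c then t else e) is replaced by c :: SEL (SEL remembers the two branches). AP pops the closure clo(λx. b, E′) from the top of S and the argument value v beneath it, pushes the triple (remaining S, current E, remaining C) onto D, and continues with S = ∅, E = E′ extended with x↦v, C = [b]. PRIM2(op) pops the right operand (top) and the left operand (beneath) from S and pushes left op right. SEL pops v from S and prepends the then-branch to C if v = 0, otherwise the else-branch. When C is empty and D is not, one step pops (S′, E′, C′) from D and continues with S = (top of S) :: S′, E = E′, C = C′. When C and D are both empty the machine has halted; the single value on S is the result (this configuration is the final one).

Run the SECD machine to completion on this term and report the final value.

Answer: 0

Machine steps:
t=0: <S=∅, E=∅, C=[((5 * ((λu. u) 1)) * 0)], D=∅>
t=1: <S=∅, E=∅, C=[(5 * ((λu. u) 1)) :: 0 :: PRIM2(mul)], D=∅>
t=2: <S=∅, E=∅, C=[5 :: ((λu. u) 1) :: PRIM2(mul) :: 0 :: PRIM2(mul)], D=∅>
t=3: <S=[5], E=∅, C=[((λu. u) 1) :: PRIM2(mul) :: 0 :: PRIM2(mul)], D=∅>
t=4: <S=[5], E=∅, C=[1 :: (λu. u) :: AP :: PRIM2(mul) :: 0 :: PRIM2(mul)], D=∅>
t=5: <S=[1 :: 5], E=∅, C=[(λu. u) :: AP :: PRIM2(mul) :: 0 :: PRIM2(mul)], D=∅>
t=6: <S=[clo(λu. u, ∅) :: 1 :: 5], E=∅, C=[AP :: PRIM2(mul) :: 0 :: PRIM2(mul)], D=∅>
t=7: <S=∅, E={u↦1}, C=[u], D=[([5], ∅, [PRIM2(mul) :: 0 :: PRIM2(mul)])]>
t=8: <S=[1], E={u↦1}, C=∅, D=[([5], ∅, [PRIM2(mul) :: 0 :: PRIM2(mul)])]>
t=9: <S=[1 :: 5], E=∅, C=[PRIM2(mul) :: 0 :: PRIM2(mul)], D=∅>
t=10: <S=[5], E=∅, C=[0 :: PRIM2(mul)], D=∅>
t=11: <S=[0 :: 5], E=∅, C=[PRIM2(mul)], D=∅>
t=12: <S=[0], E=∅, C=∅, D=∅>
→ final value 0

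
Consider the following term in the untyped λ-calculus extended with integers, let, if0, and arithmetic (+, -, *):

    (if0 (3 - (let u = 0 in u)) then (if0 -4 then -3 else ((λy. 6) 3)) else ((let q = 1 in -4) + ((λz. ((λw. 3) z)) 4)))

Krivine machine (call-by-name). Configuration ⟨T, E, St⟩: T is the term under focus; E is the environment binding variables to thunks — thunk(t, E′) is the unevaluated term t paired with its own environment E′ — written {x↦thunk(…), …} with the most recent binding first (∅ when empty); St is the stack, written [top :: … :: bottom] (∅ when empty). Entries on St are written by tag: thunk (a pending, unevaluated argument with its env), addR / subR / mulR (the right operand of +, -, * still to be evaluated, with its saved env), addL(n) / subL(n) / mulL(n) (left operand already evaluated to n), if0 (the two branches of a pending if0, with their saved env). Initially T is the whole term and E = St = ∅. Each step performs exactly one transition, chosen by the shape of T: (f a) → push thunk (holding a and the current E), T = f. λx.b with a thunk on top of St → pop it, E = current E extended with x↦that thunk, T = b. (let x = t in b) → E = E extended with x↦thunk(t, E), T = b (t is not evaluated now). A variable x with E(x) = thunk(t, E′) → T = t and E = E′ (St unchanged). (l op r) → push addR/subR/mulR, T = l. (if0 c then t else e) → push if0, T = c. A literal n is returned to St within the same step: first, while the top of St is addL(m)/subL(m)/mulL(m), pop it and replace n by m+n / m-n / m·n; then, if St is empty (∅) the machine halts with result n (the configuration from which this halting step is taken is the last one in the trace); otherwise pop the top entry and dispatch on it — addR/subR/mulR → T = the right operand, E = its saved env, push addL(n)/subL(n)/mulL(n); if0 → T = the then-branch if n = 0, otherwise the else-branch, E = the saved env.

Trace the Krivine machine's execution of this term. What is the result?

step 0: ⟨T=(if0 (3 - (let u = 0 in u)) then (if0 -4 then -3 else ((λy. 6) 3)) else ((let q = 1 in -4) + ((λz. ((λw. 3) z)) 4))); E=∅; St=∅⟩
step 1: ⟨T=(3 - (let u = 0 in u)); E=∅; St=[if0]⟩
step 2: ⟨T=3; E=∅; St=[subR :: if0]⟩
step 3: ⟨T=(let u = 0 in u); E=∅; St=[subL(3) :: if0]⟩
step 4: ⟨T=u; E={u↦thunk(0, ∅)}; St=[subL(3) :: if0]⟩
step 5: ⟨T=0; E=∅; St=[subL(3) :: if0]⟩
step 6: ⟨T=((let q = 1 in -4) + ((λz. ((λw. 3) z)) 4)); E=∅; St=∅⟩
step 7: ⟨T=(let q = 1 in -4); E=∅; St=[addR]⟩
step 8: ⟨T=-4; E={q↦thunk(1, ∅)}; St=[addR]⟩
step 9: ⟨T=((λz. ((λw. 3) z)) 4); E=∅; St=[addL(-4)]⟩
step 10: ⟨T=(λz. ((λw. 3) z)); E=∅; St=[thunk :: addL(-4)]⟩
step 11: ⟨T=((λw. 3) z); E={z↦thunk(4, ∅)}; St=[addL(-4)]⟩
step 12: ⟨T=(λw. 3); E={z↦thunk(4, ∅)}; St=[thunk :: addL(-4)]⟩
step 13: ⟨T=3; E={w↦thunk(z, {z↦thunk(4, ∅)}), z↦thunk(4, ∅)}; St=[addL(-4)]⟩
→ final value -1

Answer: -1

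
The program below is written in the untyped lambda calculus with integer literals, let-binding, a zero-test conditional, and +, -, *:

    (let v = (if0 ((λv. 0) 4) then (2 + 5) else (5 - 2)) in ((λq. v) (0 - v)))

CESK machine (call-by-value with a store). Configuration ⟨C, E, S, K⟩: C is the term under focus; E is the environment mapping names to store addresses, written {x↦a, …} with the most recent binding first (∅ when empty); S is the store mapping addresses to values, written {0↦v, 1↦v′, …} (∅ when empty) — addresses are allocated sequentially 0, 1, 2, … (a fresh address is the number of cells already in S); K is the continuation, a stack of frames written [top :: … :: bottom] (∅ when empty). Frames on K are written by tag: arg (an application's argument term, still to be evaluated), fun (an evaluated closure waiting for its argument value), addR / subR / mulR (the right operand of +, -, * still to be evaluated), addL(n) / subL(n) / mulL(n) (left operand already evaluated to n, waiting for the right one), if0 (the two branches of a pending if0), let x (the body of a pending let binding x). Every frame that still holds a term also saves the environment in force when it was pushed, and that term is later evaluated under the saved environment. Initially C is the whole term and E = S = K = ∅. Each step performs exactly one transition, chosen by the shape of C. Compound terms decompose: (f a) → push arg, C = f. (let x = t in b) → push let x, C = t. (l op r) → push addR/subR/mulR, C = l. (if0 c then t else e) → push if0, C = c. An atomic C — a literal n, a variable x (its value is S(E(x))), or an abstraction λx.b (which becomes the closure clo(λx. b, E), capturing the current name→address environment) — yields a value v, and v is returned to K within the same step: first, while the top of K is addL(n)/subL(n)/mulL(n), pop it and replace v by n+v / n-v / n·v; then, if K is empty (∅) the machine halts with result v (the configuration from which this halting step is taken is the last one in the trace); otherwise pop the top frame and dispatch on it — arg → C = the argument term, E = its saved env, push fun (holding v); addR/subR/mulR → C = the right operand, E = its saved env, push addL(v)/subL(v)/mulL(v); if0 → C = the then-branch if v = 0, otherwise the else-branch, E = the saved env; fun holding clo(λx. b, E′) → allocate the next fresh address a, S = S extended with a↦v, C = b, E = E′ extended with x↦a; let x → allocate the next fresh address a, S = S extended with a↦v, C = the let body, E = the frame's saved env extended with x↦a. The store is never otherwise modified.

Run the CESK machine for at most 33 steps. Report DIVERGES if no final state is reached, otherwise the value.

Answer: 7

Machine steps:
step 0: [C=(let v = (if0 ((λv. 0) 4) then (2 + 5) else (5 - 2)) in ((λq. v) (0 - v))) | E=∅ | S=∅ | K=∅]
step 1: [C=(if0 ((λv. 0) 4) then (2 + 5) else (5 - 2)) | E=∅ | S=∅ | K=[let v]]
step 2: [C=((λv. 0) 4) | E=∅ | S=∅ | K=[if0 :: let v]]
step 3: [C=(λv. 0) | E=∅ | S=∅ | K=[arg :: if0 :: let v]]
step 4: [C=4 | E=∅ | S=∅ | K=[fun :: if0 :: let v]]
step 5: [C=0 | E={v↦0} | S={0↦4} | K=[if0 :: let v]]
step 6: [C=(2 + 5) | E=∅ | S={0↦4} | K=[let v]]
step 7: [C=2 | E=∅ | S={0↦4} | K=[addR :: let v]]
step 8: [C=5 | E=∅ | S={0↦4} | K=[addL(2) :: let v]]
step 9: [C=((λq. v) (0 - v)) | E={v↦1} | S={0↦4, 1↦7} | K=∅]
step 10: [C=(λq. v) | E={v↦1} | S={0↦4, 1↦7} | K=[arg]]
step 11: [C=(0 - v) | E={v↦1} | S={0↦4, 1↦7} | K=[fun]]
step 12: [C=0 | E={v↦1} | S={0↦4, 1↦7} | K=[subR :: fun]]
step 13: [C=v | E={v↦1} | S={0↦4, 1↦7} | K=[subL(0) :: fun]]
step 14: [C=v | E={q↦2, v↦1} | S={0↦4, 1↦7, 2↦-7} | K=∅]
→ final value 7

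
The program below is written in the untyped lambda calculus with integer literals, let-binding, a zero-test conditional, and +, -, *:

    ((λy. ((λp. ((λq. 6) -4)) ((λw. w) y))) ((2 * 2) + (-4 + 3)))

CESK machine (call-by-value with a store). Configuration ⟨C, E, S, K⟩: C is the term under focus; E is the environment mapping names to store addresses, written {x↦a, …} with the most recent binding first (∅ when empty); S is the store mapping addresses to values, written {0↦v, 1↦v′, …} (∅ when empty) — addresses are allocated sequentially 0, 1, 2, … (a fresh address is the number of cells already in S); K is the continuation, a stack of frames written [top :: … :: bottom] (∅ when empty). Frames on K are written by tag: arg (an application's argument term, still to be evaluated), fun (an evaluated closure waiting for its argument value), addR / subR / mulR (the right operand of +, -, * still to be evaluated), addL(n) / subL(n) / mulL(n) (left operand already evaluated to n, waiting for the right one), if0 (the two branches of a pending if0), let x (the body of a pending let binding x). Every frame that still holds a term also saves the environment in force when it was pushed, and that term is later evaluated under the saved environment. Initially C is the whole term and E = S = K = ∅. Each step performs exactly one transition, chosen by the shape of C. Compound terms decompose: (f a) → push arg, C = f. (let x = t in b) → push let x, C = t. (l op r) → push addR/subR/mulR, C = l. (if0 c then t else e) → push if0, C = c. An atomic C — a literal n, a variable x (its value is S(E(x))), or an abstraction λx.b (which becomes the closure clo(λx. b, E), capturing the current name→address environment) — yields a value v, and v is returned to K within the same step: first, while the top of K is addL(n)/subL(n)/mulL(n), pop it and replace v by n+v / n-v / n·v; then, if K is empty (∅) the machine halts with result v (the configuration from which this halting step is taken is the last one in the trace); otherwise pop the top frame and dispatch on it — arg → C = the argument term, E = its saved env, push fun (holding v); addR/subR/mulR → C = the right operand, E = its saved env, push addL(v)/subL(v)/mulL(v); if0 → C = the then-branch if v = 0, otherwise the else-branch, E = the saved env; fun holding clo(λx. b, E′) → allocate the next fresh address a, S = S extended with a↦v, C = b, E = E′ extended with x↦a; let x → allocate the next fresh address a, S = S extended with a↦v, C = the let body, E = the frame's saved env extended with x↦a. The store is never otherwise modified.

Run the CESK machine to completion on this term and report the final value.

Answer: 6

Derivation:
0. <C=((λy. ((λp. ((λq. 6) -4)) ((λw. w) y))) ((2 * 2) + (-4 + 3))), E=∅, S=∅, K=∅>
1. <C=(λy. ((λp. ((λq. 6) -4)) ((λw. w) y))), E=∅, S=∅, K=[arg]>
2. <C=((2 * 2) + (-4 + 3)), E=∅, S=∅, K=[fun]>
3. <C=(2 * 2), E=∅, S=∅, K=[addR :: fun]>
4. <C=2, E=∅, S=∅, K=[mulR :: addR :: fun]>
5. <C=2, E=∅, S=∅, K=[mulL(2) :: addR :: fun]>
6. <C=(-4 + 3), E=∅, S=∅, K=[addL(4) :: fun]>
7. <C=-4, E=∅, S=∅, K=[addR :: addL(4) :: fun]>
8. <C=3, E=∅, S=∅, K=[addL(-4) :: addL(4) :: fun]>
9. <C=((λp. ((λq. 6) -4)) ((λw. w) y)), E={y↦0}, S={0↦3}, K=∅>
10. <C=(λp. ((λq. 6) -4)), E={y↦0}, S={0↦3}, K=[arg]>
11. <C=((λw. w) y), E={y↦0}, S={0↦3}, K=[fun]>
12. <C=(λw. w), E={y↦0}, S={0↦3}, K=[arg :: fun]>
13. <C=y, E={y↦0}, S={0↦3}, K=[fun :: fun]>
14. <C=w, E={w↦1, y↦0}, S={0↦3, 1↦3}, K=[fun]>
15. <C=((λq. 6) -4), E={p↦2, y↦0}, S={0↦3, 1↦3, 2↦3}, K=∅>
16. <C=(λq. 6), E={p↦2, y↦0}, S={0↦3, 1↦3, 2↦3}, K=[arg]>
17. <C=-4, E={p↦2, y↦0}, S={0↦3, 1↦3, 2↦3}, K=[fun]>
18. <C=6, E={q↦3, p↦2, y↦0}, S={0↦3, 1↦3, 2↦3, 3↦-4}, K=∅>
→ final value 6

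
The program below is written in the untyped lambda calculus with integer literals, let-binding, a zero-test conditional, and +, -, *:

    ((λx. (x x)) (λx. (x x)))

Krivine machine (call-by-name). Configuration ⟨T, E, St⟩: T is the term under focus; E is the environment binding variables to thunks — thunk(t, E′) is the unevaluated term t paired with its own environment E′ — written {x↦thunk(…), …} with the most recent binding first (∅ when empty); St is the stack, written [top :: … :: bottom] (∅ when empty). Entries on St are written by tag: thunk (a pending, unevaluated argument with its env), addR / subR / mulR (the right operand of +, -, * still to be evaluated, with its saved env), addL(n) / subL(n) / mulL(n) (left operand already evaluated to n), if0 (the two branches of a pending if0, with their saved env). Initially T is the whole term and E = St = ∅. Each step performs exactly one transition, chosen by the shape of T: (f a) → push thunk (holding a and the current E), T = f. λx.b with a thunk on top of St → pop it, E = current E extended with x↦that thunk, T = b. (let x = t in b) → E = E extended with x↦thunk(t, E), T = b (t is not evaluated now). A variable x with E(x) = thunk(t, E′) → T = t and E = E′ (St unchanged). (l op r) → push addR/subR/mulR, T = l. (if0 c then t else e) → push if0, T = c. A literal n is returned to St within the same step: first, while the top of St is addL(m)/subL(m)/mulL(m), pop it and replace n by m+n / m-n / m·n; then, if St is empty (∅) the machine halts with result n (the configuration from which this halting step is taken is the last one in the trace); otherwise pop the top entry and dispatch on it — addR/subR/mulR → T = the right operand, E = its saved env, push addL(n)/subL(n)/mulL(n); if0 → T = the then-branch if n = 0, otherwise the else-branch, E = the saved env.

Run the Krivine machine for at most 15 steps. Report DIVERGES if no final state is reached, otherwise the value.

Answer: DIVERGES (no final state within 15 steps)

Derivation:
t=0: ⟨T=((λx. (x x)) (λx. (x x))); E=∅; St=∅⟩
t=1: ⟨T=(λx. (x x)); E=∅; St=[thunk]⟩
t=2: ⟨T=(x x); E={x↦thunk((λx. (x x)), ∅)}; St=∅⟩
t=3: ⟨T=x; E={x↦thunk((λx. (x x)), ∅)}; St=[thunk]⟩
t=4: ⟨T=(λx. (x x)); E=∅; St=[thunk]⟩
t=5: ⟨T=(x x); E={x↦thunk(x, {x↦thunk((λx. (x x)), ∅)})}; St=∅⟩
t=6: ⟨T=x; E={x↦thunk(x, {x↦thunk((λx. (x x)), ∅)})}; St=[thunk]⟩
t=7: ⟨T=x; E={x↦thunk((λx. (x x)), ∅)}; St=[thunk]⟩
t=8: ⟨T=(λx. (x x)); E=∅; St=[thunk]⟩
t=9: ⟨T=(x x); E={x↦thunk(x, {x↦thunk(x, {x↦thunk((λx. (x x)), ∅)})})}; St=∅⟩
t=10: ⟨T=x; E={x↦thunk(x, {x↦thunk(x, {x↦thunk((λx. (x x)), ∅)})})}; St=[thunk]⟩
t=11: ⟨T=x; E={x↦thunk(x, {x↦thunk((λx. (x x)), ∅)})}; St=[thunk]⟩
t=12: ⟨T=x; E={x↦thunk((λx. (x x)), ∅)}; St=[thunk]⟩
t=13: ⟨T=(λx. (x x)); E=∅; St=[thunk]⟩
t=14: ⟨T=(x x); E={x↦thunk(x, {x↦thunk(x, {x↦thunk(x, {x↦thunk((λx. (x x)), ∅)})})})}; St=∅⟩
t=15: ⟨T=x; E={x↦thunk(x, {x↦thunk(x, {x↦thunk(x, {x↦thunk((λx. (x x)), ∅)})})})}; St=[thunk]⟩
→ 15 transitions taken and the configuration is still not final: no result within 15 steps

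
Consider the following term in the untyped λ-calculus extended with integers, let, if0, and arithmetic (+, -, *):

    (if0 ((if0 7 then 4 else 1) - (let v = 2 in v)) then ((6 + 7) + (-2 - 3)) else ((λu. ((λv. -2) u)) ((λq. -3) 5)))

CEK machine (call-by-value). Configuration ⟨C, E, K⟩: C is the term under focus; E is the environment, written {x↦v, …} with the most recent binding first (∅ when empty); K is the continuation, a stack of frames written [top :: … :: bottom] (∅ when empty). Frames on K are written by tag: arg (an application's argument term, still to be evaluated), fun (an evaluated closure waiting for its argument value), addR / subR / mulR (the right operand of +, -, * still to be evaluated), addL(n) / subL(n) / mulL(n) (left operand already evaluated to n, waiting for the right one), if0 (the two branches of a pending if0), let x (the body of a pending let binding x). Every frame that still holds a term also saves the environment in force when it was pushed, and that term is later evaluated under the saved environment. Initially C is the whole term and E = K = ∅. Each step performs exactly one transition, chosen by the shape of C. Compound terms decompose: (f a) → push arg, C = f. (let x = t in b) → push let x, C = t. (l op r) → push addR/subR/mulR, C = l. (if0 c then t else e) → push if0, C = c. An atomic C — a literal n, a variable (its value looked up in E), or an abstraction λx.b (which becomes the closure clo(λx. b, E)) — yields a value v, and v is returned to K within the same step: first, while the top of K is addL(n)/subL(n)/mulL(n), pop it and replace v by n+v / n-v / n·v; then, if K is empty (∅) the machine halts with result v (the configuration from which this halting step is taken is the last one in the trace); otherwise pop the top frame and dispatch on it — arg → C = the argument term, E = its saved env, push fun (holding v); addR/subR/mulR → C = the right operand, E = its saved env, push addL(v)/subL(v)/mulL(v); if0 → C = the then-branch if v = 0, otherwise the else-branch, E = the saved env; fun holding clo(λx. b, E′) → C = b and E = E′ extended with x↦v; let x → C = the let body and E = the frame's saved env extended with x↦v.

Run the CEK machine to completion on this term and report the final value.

Answer: -2

Derivation:
step 0: <C=(if0 ((if0 7 then 4 else 1) - (let v = 2 in v)) then ((6 + 7) + (-2 - 3)) else ((λu. ((λv. -2) u)) ((λq. -3) 5))), E=∅, K=∅>
step 1: <C=((if0 7 then 4 else 1) - (let v = 2 in v)), E=∅, K=[if0]>
step 2: <C=(if0 7 then 4 else 1), E=∅, K=[subR :: if0]>
step 3: <C=7, E=∅, K=[if0 :: subR :: if0]>
step 4: <C=1, E=∅, K=[subR :: if0]>
step 5: <C=(let v = 2 in v), E=∅, K=[subL(1) :: if0]>
step 6: <C=2, E=∅, K=[let v :: subL(1) :: if0]>
step 7: <C=v, E={v↦2}, K=[subL(1) :: if0]>
step 8: <C=((λu. ((λv. -2) u)) ((λq. -3) 5)), E=∅, K=∅>
step 9: <C=(λu. ((λv. -2) u)), E=∅, K=[arg]>
step 10: <C=((λq. -3) 5), E=∅, K=[fun]>
step 11: <C=(λq. -3), E=∅, K=[arg :: fun]>
step 12: <C=5, E=∅, K=[fun :: fun]>
step 13: <C=-3, E={q↦5}, K=[fun]>
step 14: <C=((λv. -2) u), E={u↦-3}, K=∅>
step 15: <C=(λv. -2), E={u↦-3}, K=[arg]>
step 16: <C=u, E={u↦-3}, K=[fun]>
step 17: <C=-2, E={v↦-3, u↦-3}, K=∅>
→ final value -2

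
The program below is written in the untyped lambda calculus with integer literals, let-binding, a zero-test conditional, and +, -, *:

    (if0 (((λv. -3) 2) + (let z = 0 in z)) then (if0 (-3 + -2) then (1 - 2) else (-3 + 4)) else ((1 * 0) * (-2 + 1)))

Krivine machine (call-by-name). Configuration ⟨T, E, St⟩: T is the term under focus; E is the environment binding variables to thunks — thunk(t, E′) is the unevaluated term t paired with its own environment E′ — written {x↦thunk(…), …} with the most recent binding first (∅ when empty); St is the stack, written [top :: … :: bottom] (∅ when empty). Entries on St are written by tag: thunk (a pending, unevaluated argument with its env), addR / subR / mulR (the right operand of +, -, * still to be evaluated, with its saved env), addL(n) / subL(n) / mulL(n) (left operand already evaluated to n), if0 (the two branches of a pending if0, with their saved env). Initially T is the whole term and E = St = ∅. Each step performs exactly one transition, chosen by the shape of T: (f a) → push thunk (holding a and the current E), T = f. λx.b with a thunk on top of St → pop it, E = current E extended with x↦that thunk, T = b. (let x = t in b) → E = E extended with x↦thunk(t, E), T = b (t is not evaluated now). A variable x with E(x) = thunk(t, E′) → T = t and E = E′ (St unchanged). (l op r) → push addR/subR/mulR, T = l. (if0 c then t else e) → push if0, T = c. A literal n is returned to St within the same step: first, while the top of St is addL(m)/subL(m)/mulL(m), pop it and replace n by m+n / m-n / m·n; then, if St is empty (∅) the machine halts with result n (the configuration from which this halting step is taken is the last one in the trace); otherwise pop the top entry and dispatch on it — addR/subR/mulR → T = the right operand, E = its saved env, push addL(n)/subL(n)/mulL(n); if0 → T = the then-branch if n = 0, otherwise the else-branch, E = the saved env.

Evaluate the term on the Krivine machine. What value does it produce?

Answer: 0

Machine steps:
[0] [T=(if0 (((λv. -3) 2) + (let z = 0 in z)) then (if0 (-3 + -2) then (1 - 2) else (-3 + 4)) else ((1 * 0) * (-2 + 1))) | E=∅ | St=∅]
[1] [T=(((λv. -3) 2) + (let z = 0 in z)) | E=∅ | St=[if0]]
[2] [T=((λv. -3) 2) | E=∅ | St=[addR :: if0]]
[3] [T=(λv. -3) | E=∅ | St=[thunk :: addR :: if0]]
[4] [T=-3 | E={v↦thunk(2, ∅)} | St=[addR :: if0]]
[5] [T=(let z = 0 in z) | E=∅ | St=[addL(-3) :: if0]]
[6] [T=z | E={z↦thunk(0, ∅)} | St=[addL(-3) :: if0]]
[7] [T=0 | E=∅ | St=[addL(-3) :: if0]]
[8] [T=((1 * 0) * (-2 + 1)) | E=∅ | St=∅]
[9] [T=(1 * 0) | E=∅ | St=[mulR]]
[10] [T=1 | E=∅ | St=[mulR :: mulR]]
[11] [T=0 | E=∅ | St=[mulL(1) :: mulR]]
[12] [T=(-2 + 1) | E=∅ | St=[mulL(0)]]
[13] [T=-2 | E=∅ | St=[addR :: mulL(0)]]
[14] [T=1 | E=∅ | St=[addL(-2) :: mulL(0)]]
→ final value 0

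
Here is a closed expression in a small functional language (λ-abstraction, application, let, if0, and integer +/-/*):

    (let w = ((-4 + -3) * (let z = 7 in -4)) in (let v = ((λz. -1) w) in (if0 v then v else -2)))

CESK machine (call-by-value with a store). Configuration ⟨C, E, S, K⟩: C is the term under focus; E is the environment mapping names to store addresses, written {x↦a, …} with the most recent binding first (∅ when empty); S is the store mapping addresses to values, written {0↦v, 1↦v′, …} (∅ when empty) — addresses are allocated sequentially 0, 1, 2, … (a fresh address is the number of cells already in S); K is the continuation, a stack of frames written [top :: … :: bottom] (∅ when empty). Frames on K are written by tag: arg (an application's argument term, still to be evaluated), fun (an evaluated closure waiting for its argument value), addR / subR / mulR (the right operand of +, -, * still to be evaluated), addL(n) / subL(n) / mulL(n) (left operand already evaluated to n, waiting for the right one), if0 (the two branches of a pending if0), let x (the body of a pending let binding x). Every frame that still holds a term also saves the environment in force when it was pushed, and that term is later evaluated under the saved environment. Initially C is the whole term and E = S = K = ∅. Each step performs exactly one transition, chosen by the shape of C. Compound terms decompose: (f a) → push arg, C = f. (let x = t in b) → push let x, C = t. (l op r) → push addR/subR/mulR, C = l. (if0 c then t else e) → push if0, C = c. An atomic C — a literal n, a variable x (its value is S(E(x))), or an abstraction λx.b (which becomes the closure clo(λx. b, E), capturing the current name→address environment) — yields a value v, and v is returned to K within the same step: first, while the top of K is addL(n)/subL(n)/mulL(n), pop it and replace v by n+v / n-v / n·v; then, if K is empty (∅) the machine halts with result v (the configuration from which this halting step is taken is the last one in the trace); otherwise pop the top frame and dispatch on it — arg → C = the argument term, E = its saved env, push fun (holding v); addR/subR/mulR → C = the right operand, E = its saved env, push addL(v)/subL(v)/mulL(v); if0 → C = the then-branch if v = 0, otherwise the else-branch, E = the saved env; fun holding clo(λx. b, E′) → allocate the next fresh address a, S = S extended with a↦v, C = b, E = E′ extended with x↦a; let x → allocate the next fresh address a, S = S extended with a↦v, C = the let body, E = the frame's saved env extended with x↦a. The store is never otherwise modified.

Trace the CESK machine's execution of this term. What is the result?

Answer: -2

Execution trace:
t=0: <C=(let w = ((-4 + -3) * (let z = 7 in -4)) in (let v = ((λz. -1) w) in (if0 v then v else -2))), E=∅, S=∅, K=∅>
t=1: <C=((-4 + -3) * (let z = 7 in -4)), E=∅, S=∅, K=[let w]>
t=2: <C=(-4 + -3), E=∅, S=∅, K=[mulR :: let w]>
t=3: <C=-4, E=∅, S=∅, K=[addR :: mulR :: let w]>
t=4: <C=-3, E=∅, S=∅, K=[addL(-4) :: mulR :: let w]>
t=5: <C=(let z = 7 in -4), E=∅, S=∅, K=[mulL(-7) :: let w]>
t=6: <C=7, E=∅, S=∅, K=[let z :: mulL(-7) :: let w]>
t=7: <C=-4, E={z↦0}, S={0↦7}, K=[mulL(-7) :: let w]>
t=8: <C=(let v = ((λz. -1) w) in (if0 v then v else -2)), E={w↦1}, S={0↦7, 1↦28}, K=∅>
t=9: <C=((λz. -1) w), E={w↦1}, S={0↦7, 1↦28}, K=[let v]>
t=10: <C=(λz. -1), E={w↦1}, S={0↦7, 1↦28}, K=[arg :: let v]>
t=11: <C=w, E={w↦1}, S={0↦7, 1↦28}, K=[fun :: let v]>
t=12: <C=-1, E={z↦2, w↦1}, S={0↦7, 1↦28, 2↦28}, K=[let v]>
t=13: <C=(if0 v then v else -2), E={v↦3, w↦1}, S={0↦7, 1↦28, 2↦28, 3↦-1}, K=∅>
t=14: <C=v, E={v↦3, w↦1}, S={0↦7, 1↦28, 2↦28, 3↦-1}, K=[if0]>
t=15: <C=-2, E={v↦3, w↦1}, S={0↦7, 1↦28, 2↦28, 3↦-1}, K=∅>
→ final value -2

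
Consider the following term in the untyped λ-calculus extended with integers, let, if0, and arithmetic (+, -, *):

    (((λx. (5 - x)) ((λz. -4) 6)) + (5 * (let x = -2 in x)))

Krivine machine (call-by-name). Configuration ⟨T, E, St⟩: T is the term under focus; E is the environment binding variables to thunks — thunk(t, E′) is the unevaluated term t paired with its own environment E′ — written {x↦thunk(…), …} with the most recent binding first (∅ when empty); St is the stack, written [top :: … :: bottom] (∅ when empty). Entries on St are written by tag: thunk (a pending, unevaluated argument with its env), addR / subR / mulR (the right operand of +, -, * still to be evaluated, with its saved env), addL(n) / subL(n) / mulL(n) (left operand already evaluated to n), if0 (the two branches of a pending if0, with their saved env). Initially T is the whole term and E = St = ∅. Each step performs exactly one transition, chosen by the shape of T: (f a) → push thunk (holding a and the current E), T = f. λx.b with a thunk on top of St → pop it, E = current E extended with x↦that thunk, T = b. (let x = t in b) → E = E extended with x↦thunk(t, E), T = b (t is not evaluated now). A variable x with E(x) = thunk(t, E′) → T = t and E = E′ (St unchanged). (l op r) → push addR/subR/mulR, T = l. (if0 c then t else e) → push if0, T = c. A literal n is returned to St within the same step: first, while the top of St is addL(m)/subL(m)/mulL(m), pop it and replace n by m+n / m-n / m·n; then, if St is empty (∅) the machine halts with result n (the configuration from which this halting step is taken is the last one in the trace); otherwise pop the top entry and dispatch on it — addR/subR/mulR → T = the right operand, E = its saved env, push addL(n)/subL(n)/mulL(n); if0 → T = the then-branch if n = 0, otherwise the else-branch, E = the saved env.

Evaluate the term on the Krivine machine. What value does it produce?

Answer: -1

Derivation:
step 0: <T=(((λx. (5 - x)) ((λz. -4) 6)) + (5 * (let x = -2 in x))), E=∅, St=∅>
step 1: <T=((λx. (5 - x)) ((λz. -4) 6)), E=∅, St=[addR]>
step 2: <T=(λx. (5 - x)), E=∅, St=[thunk :: addR]>
step 3: <T=(5 - x), E={x↦thunk(((λz. -4) 6), ∅)}, St=[addR]>
step 4: <T=5, E={x↦thunk(((λz. -4) 6), ∅)}, St=[subR :: addR]>
step 5: <T=x, E={x↦thunk(((λz. -4) 6), ∅)}, St=[subL(5) :: addR]>
step 6: <T=((λz. -4) 6), E=∅, St=[subL(5) :: addR]>
step 7: <T=(λz. -4), E=∅, St=[thunk :: subL(5) :: addR]>
step 8: <T=-4, E={z↦thunk(6, ∅)}, St=[subL(5) :: addR]>
step 9: <T=(5 * (let x = -2 in x)), E=∅, St=[addL(9)]>
step 10: <T=5, E=∅, St=[mulR :: addL(9)]>
step 11: <T=(let x = -2 in x), E=∅, St=[mulL(5) :: addL(9)]>
step 12: <T=x, E={x↦thunk(-2, ∅)}, St=[mulL(5) :: addL(9)]>
step 13: <T=-2, E=∅, St=[mulL(5) :: addL(9)]>
→ final value -1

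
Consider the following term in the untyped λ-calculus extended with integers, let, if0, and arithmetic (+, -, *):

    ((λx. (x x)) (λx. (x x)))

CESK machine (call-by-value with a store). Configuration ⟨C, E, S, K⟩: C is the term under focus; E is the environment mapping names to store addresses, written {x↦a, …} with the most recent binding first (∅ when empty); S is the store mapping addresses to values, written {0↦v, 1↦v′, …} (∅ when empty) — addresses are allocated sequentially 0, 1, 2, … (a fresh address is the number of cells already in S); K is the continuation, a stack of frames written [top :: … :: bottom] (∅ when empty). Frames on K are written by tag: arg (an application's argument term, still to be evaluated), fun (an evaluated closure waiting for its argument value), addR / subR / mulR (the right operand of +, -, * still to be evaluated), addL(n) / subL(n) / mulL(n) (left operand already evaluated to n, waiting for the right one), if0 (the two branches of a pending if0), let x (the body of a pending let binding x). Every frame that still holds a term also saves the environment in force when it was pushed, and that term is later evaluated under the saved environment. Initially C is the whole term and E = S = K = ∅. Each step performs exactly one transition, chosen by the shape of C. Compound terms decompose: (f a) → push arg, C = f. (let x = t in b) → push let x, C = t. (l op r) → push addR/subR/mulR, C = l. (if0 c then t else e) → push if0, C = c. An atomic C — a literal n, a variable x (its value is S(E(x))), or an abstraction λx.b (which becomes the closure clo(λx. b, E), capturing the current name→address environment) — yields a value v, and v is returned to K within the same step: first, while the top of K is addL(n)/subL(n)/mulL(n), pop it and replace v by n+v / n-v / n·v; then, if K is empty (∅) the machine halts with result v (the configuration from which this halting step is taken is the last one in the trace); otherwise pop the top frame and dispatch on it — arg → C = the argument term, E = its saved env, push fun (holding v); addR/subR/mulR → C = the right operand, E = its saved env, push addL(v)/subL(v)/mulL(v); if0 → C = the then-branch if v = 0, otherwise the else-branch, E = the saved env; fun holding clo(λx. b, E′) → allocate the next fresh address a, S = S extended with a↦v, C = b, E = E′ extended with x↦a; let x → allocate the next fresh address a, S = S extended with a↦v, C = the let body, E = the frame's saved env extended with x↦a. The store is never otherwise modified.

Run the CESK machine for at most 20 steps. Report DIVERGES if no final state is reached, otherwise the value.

Answer: DIVERGES (no final state within 20 steps)

Execution trace:
[0] ⟨C=((λx. (x x)) (λx. (x x))); E=∅; S=∅; K=∅⟩
[1] ⟨C=(λx. (x x)); E=∅; S=∅; K=[arg]⟩
[2] ⟨C=(λx. (x x)); E=∅; S=∅; K=[fun]⟩
[3] ⟨C=(x x); E={x↦0}; S={0↦clo(λx. (x x), ∅)}; K=∅⟩
[4] ⟨C=x; E={x↦0}; S={0↦clo(λx. (x x), ∅)}; K=[arg]⟩
[5] ⟨C=x; E={x↦0}; S={0↦clo(λx. (x x), ∅)}; K=[fun]⟩
[6] ⟨C=(x x); E={x↦1}; S={0↦clo(λx. (x x), ∅), 1↦clo(λx. (x x), ∅)}; K=∅⟩
[7] ⟨C=x; E={x↦1}; S={0↦clo(λx. (x x), ∅), 1↦clo(λx. (x x), ∅)}; K=[arg]⟩
[8] ⟨C=x; E={x↦1}; S={0↦clo(λx. (x x), ∅), 1↦clo(λx. (x x), ∅)}; K=[fun]⟩
[9] ⟨C=(x x); E={x↦2}; S={0↦clo(λx. (x x), ∅), 1↦clo(λx. (x x), ∅), 2↦clo(λx. (x x), ∅)}; K=∅⟩
[10] ⟨C=x; E={x↦2}; S={0↦clo(λx. (x x), ∅), 1↦clo(λx. (x x), ∅), 2↦clo(λx. (x x), ∅)}; K=[arg]⟩
[11] ⟨C=x; E={x↦2}; S={0↦clo(λx. (x x), ∅), 1↦clo(λx. (x x), ∅), 2↦clo(λx. (x x), ∅)}; K=[fun]⟩
[12] ⟨C=(x x); E={x↦3}; S={0↦clo(λx. (x x), ∅), 1↦clo(λx. (x x), ∅), 2↦clo(λx. (x x), ∅), 3↦clo(λx. (x x), ∅)}; K=∅⟩
[13] ⟨C=x; E={x↦3}; S={0↦clo(λx. (x x), ∅), 1↦clo(λx. (x x), ∅), 2↦clo(λx. (x x), ∅), 3↦clo(λx. (x x), ∅)}; K=[arg]⟩
[14] ⟨C=x; E={x↦3}; S={0↦clo(λx. (x x), ∅), 1↦clo(λx. (x x), ∅), 2↦clo(λx. (x x), ∅), 3↦clo(λx. (x x), ∅)}; K=[fun]⟩
[15] ⟨C=(x x); E={x↦4}; S={0↦clo(λx. (x x), ∅), 1↦clo(λx. (x x), ∅), 2↦clo(λx. (x x), ∅), 3↦clo(λx. (x x), ∅), 4↦clo(λx. (x x), ∅)}; K=∅⟩
[16] ⟨C=x; E={x↦4}; S={0↦clo(λx. (x x), ∅), 1↦clo(λx. (x x), ∅), 2↦clo(λx. (x x), ∅), 3↦clo(λx. (x x), ∅), 4↦clo(λx. (x x), ∅)}; K=[arg]⟩
[17] ⟨C=x; E={x↦4}; S={0↦clo(λx. (x x), ∅), 1↦clo(λx. (x x), ∅), 2↦clo(λx. (x x), ∅), 3↦clo(λx. (x x), ∅), 4↦clo(λx. (x x), ∅)}; K=[fun]⟩
[18] ⟨C=(x x); E={x↦5}; S={0↦clo(λx. (x x), ∅), 1↦clo(λx. (x x), ∅), 2↦clo(λx. (x x), ∅), 3↦clo(λx. (x x), ∅), 4↦clo(λx. (x x), ∅), 5↦clo(λx. (x x), ∅)}; K=∅⟩
[19] ⟨C=x; E={x↦5}; S={0↦clo(λx. (x x), ∅), 1↦clo(λx. (x x), ∅), 2↦clo(λx. (x x), ∅), 3↦clo(λx. (x x), ∅), 4↦clo(λx. (x x), ∅), 5↦clo(λx. (x x), ∅)}; K=[arg]⟩
[20] ⟨C=x; E={x↦5}; S={0↦clo(λx. (x x), ∅), 1↦clo(λx. (x x), ∅), 2↦clo(λx. (x x), ∅), 3↦clo(λx. (x x), ∅), 4↦clo(λx. (x x), ∅), 5↦clo(λx. (x x), ∅)}; K=[fun]⟩
→ 20 transitions taken and the configuration is still not final: no result within 20 steps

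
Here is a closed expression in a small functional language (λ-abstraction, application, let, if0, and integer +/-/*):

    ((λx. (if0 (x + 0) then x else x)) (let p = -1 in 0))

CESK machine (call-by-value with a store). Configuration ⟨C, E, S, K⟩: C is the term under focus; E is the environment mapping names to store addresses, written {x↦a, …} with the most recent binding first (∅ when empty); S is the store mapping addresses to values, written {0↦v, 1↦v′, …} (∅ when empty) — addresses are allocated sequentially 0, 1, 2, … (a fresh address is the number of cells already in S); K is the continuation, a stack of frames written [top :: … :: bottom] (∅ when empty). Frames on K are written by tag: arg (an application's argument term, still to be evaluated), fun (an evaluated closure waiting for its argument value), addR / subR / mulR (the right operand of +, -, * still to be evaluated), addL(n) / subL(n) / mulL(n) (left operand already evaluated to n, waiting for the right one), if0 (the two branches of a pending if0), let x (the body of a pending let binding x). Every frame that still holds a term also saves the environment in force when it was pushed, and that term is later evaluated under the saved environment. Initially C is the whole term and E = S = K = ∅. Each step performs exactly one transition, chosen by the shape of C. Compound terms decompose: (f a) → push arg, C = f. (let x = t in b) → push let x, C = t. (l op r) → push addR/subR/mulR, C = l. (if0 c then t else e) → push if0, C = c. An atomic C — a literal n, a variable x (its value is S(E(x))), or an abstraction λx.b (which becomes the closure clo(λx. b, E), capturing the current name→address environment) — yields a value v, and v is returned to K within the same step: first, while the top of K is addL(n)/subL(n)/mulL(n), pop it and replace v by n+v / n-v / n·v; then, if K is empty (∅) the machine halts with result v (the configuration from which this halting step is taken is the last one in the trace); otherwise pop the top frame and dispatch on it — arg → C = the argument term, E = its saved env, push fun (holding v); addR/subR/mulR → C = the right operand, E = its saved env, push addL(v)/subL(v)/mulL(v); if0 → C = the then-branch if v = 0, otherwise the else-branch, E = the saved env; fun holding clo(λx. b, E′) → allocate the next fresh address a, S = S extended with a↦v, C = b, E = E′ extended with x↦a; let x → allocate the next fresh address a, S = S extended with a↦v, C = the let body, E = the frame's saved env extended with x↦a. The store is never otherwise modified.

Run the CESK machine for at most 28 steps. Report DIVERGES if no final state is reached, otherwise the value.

Answer: 0

Execution trace:
step 0: <C=((λx. (if0 (x + 0) then x else x)) (let p = -1 in 0)), E=∅, S=∅, K=∅>
step 1: <C=(λx. (if0 (x + 0) then x else x)), E=∅, S=∅, K=[arg]>
step 2: <C=(let p = -1 in 0), E=∅, S=∅, K=[fun]>
step 3: <C=-1, E=∅, S=∅, K=[let p :: fun]>
step 4: <C=0, E={p↦0}, S={0↦-1}, K=[fun]>
step 5: <C=(if0 (x + 0) then x else x), E={x↦1}, S={0↦-1, 1↦0}, K=∅>
step 6: <C=(x + 0), E={x↦1}, S={0↦-1, 1↦0}, K=[if0]>
step 7: <C=x, E={x↦1}, S={0↦-1, 1↦0}, K=[addR :: if0]>
step 8: <C=0, E={x↦1}, S={0↦-1, 1↦0}, K=[addL(0) :: if0]>
step 9: <C=x, E={x↦1}, S={0↦-1, 1↦0}, K=∅>
→ final value 0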